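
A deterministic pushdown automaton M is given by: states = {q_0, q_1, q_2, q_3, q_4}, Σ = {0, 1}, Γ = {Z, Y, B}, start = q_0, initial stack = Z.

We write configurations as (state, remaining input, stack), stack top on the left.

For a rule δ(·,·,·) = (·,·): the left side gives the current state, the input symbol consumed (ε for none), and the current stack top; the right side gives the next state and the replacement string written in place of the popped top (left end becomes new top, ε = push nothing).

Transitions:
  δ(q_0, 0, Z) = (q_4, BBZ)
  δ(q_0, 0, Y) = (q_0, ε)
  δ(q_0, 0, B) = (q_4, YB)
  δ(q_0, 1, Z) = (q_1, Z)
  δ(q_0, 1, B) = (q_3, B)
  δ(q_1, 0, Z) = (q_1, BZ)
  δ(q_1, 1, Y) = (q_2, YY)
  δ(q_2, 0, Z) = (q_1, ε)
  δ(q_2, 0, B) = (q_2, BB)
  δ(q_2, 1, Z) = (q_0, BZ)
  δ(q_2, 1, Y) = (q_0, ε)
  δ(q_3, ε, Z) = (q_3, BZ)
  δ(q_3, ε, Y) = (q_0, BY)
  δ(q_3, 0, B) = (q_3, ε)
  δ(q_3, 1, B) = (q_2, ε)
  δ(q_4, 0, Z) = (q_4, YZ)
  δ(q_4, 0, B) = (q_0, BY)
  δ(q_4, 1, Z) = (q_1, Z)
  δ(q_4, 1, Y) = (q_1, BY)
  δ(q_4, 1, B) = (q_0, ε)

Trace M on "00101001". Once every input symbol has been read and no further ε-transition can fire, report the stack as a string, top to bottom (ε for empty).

BYBYBZ

(q_0, 00101001, Z) ⊢ (q_4, 0101001, BBZ) ⊢ (q_0, 101001, BYBZ) ⊢ (q_3, 01001, BYBZ) ⊢ (q_3, 1001, YBZ) ⊢ (q_0, 1001, BYBZ) ⊢ (q_3, 001, BYBZ) ⊢ (q_3, 01, YBZ) ⊢ (q_0, 01, BYBZ) ⊢ (q_4, 1, YBYBZ) ⊢ (q_1, ε, BYBYBZ)
All input consumed in state q_1 with stack BYBYBZ.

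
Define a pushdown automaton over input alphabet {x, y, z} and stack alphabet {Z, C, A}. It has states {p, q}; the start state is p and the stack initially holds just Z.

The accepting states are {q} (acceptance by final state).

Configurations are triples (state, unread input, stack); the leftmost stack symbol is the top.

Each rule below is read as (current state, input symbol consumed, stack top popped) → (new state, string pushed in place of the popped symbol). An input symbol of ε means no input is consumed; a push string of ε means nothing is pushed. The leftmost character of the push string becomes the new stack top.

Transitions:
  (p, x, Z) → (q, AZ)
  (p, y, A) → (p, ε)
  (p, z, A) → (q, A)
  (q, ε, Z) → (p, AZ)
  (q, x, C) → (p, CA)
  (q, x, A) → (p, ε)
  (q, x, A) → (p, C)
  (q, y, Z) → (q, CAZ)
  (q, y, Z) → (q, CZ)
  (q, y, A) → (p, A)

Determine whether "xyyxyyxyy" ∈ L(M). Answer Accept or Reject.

Reject

No computation consumes all input and reaches a final state.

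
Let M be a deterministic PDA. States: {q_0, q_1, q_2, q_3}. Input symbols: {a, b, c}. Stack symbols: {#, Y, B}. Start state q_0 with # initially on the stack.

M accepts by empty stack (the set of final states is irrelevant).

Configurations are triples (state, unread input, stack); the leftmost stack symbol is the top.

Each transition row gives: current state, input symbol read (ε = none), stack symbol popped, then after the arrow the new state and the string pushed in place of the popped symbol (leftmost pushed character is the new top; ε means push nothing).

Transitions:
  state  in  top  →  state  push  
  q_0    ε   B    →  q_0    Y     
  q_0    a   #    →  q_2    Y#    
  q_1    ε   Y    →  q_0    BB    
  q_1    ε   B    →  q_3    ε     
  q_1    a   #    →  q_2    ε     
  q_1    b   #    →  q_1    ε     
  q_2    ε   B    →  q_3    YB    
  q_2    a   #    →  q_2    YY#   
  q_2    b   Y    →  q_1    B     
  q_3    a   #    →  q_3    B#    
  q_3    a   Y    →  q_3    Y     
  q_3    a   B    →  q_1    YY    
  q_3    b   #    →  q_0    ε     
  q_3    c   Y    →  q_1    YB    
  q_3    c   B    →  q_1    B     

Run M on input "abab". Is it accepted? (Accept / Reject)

Reject

(q_0, abab, #)
  read a, top #: go to q_2, push Y# → (q_2, bab, Y#)
  read b, top Y: go to q_1, push B → (q_1, ab, B#)
  ε-move, top B: go to q_3, push ε → (q_3, ab, #)
  read a, top #: go to q_3, push B# → (q_3, b, B#)
No transition applies at (q_3, b, B#); input not fully consumed.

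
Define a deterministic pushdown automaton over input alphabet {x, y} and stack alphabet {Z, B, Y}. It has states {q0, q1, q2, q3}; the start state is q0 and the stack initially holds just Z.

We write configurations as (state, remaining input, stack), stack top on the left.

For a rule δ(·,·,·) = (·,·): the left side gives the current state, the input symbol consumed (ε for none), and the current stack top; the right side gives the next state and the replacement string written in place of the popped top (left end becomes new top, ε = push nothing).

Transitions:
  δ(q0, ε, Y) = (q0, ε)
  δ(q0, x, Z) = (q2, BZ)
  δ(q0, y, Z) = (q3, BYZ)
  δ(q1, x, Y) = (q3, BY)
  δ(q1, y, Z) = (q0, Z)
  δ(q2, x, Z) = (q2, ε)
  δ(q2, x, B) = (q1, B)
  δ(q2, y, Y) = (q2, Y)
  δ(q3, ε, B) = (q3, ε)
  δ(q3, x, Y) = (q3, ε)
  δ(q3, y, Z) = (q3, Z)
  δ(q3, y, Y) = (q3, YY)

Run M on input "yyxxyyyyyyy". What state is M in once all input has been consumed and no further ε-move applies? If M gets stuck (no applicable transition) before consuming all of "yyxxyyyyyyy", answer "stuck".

q3

(q0, yyxxyyyyyyy, Z)
  read y, top Z: go to q3, push BYZ → (q3, yxxyyyyyyy, BYZ)
  ε-move, top B: go to q3, push ε → (q3, yxxyyyyyyy, YZ)
  read y, top Y: go to q3, push YY → (q3, xxyyyyyyy, YYZ)
  read x, top Y: go to q3, push ε → (q3, xyyyyyyy, YZ)
  read x, top Y: go to q3, push ε → (q3, yyyyyyy, Z)
  read y, top Z: go to q3, push Z → (q3, yyyyyy, Z)
  read y, top Z: go to q3, push Z → (q3, yyyyy, Z)
  read y, top Z: go to q3, push Z → (q3, yyyy, Z)
  read y, top Z: go to q3, push Z → (q3, yyy, Z)
  read y, top Z: go to q3, push Z → (q3, yy, Z)
  read y, top Z: go to q3, push Z → (q3, y, Z)
  read y, top Z: go to q3, push Z → (q3, ε, Z)
All input consumed; M is in state q3.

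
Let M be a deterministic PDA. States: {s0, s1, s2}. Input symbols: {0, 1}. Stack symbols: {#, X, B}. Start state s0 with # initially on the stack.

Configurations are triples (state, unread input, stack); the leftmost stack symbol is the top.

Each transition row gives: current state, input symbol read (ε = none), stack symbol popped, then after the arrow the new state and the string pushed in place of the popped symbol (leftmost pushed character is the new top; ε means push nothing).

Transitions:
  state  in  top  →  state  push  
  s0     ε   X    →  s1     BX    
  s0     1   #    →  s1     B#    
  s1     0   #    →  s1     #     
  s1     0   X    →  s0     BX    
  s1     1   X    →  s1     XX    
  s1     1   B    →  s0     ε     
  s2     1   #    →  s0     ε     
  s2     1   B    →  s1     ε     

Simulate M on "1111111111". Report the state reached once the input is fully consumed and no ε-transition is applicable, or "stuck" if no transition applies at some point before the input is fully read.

s0

(s0, 1111111111, #)
  read 1, top #: go to s1, push B# → (s1, 111111111, B#)
  read 1, top B: go to s0, push ε → (s0, 11111111, #)
  read 1, top #: go to s1, push B# → (s1, 1111111, B#)
  read 1, top B: go to s0, push ε → (s0, 111111, #)
  read 1, top #: go to s1, push B# → (s1, 11111, B#)
  read 1, top B: go to s0, push ε → (s0, 1111, #)
  read 1, top #: go to s1, push B# → (s1, 111, B#)
  read 1, top B: go to s0, push ε → (s0, 11, #)
  read 1, top #: go to s1, push B# → (s1, 1, B#)
  read 1, top B: go to s0, push ε → (s0, ε, #)
All input consumed; M is in state s0.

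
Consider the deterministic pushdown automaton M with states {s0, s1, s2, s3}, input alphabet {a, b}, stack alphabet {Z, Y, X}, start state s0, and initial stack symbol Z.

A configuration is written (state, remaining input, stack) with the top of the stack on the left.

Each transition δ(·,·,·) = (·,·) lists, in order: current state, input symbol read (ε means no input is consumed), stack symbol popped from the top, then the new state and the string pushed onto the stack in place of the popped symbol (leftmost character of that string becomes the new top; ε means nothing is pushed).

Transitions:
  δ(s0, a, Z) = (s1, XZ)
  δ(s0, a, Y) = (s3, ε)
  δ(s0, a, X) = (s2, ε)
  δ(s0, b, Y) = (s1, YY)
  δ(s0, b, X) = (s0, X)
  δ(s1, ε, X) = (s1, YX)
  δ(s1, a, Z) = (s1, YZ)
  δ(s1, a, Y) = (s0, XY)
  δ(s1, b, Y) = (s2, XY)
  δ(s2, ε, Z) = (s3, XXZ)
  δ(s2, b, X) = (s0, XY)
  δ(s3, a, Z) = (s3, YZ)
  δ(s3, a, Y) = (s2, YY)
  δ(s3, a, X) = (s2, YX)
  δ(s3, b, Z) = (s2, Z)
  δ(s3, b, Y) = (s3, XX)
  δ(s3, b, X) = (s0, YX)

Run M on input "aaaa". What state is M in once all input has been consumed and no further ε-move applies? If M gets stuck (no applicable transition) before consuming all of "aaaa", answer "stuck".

(s0, aaaa, Z)
  read a, top Z: go to s1, push XZ → (s1, aaa, XZ)
  ε-move, top X: go to s1, push YX → (s1, aaa, YXZ)
  read a, top Y: go to s0, push XY → (s0, aa, XYXZ)
  read a, top X: go to s2, push ε → (s2, a, YXZ)
No transition for (s2, a, top Y); M blocks with input a remaining.

stuck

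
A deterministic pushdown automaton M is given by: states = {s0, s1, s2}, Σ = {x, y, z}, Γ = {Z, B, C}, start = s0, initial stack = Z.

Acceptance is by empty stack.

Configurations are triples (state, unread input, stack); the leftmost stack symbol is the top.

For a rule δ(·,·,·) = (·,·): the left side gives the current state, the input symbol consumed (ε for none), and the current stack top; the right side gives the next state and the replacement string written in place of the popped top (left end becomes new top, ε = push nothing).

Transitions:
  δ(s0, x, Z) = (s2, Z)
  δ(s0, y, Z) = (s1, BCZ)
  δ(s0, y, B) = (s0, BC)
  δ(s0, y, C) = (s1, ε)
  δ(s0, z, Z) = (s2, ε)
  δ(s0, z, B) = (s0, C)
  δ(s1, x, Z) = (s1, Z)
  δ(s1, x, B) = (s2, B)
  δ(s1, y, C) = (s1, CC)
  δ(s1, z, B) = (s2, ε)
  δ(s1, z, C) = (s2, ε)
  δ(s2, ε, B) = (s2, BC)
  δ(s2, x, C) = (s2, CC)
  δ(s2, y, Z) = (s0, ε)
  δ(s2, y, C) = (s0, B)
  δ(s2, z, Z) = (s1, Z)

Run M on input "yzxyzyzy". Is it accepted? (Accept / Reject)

(s0, yzxyzyzy, Z)
  read y, top Z: go to s1, push BCZ → (s1, zxyzyzy, BCZ)
  read z, top B: go to s2, push ε → (s2, xyzyzy, CZ)
  read x, top C: go to s2, push CC → (s2, yzyzy, CCZ)
  read y, top C: go to s0, push B → (s0, zyzy, BCZ)
  read z, top B: go to s0, push C → (s0, yzy, CCZ)
  read y, top C: go to s1, push ε → (s1, zy, CZ)
  read z, top C: go to s2, push ε → (s2, y, Z)
  read y, top Z: go to s0, push ε → (s0, ε, ε)
All input consumed and the stack is empty.

Accept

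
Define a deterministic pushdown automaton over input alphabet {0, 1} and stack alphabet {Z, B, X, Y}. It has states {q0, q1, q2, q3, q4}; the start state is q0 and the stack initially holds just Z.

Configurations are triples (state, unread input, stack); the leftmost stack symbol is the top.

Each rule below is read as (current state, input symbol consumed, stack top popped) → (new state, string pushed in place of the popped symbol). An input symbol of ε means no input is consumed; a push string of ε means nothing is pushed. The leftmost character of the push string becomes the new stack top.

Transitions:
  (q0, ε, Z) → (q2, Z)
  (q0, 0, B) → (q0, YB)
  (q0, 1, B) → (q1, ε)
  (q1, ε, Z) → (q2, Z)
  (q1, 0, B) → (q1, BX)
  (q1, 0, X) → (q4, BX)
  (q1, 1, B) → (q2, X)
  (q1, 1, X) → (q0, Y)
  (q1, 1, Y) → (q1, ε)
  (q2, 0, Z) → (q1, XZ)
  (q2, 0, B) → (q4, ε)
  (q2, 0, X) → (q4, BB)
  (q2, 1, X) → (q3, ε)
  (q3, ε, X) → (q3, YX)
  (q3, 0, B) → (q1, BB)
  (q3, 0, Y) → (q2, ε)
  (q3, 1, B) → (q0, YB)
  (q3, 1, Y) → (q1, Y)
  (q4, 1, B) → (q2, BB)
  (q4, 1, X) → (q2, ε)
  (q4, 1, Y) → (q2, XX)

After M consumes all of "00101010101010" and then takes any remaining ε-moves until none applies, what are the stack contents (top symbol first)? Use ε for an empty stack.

BXZ

(q0, 00101010101010, Z) ⊢ (q2, 00101010101010, Z) ⊢ (q1, 0101010101010, XZ) ⊢ (q4, 101010101010, BXZ) ⊢ (q2, 01010101010, BBXZ) ⊢ (q4, 1010101010, BXZ) ⊢ (q2, 010101010, BBXZ) ⊢ (q4, 10101010, BXZ) ⊢ (q2, 0101010, BBXZ) ⊢ (q4, 101010, BXZ) ⊢ (q2, 01010, BBXZ) ⊢ (q4, 1010, BXZ) ⊢ (q2, 010, BBXZ) ⊢ (q4, 10, BXZ) ⊢ (q2, 0, BBXZ) ⊢ (q4, ε, BXZ)
All input consumed in state q4 with stack BXZ.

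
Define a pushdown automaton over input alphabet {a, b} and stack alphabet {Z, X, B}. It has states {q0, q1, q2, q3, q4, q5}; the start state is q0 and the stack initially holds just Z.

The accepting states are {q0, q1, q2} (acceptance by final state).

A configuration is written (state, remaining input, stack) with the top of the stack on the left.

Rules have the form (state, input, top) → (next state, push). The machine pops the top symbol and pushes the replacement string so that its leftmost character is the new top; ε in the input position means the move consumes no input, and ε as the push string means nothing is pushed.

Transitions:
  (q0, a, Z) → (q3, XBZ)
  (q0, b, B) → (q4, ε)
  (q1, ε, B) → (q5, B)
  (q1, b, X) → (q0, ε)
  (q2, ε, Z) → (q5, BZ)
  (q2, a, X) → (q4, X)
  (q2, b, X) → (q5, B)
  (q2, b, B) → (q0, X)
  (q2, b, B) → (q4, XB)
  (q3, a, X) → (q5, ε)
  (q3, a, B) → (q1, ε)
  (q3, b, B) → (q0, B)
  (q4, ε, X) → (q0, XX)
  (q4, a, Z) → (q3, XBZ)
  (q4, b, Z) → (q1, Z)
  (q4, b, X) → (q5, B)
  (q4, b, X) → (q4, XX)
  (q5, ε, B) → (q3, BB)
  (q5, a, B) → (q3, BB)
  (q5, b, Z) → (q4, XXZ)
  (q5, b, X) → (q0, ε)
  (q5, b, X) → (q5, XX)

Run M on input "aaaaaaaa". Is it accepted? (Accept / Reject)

Accept

One accepting computation: (q0, aaaaaaaa, Z) ⊢ (q3, aaaaaaa, XBZ) ⊢ (q5, aaaaaa, BZ) ⊢ (q3, aaaaa, BBZ) ⊢ (q1, aaaa, BZ) ⊢ (q5, aaaa, BZ) ⊢ (q3, aaa, BBZ) ⊢ (q1, aa, BZ) ⊢ (q5, aa, BZ) ⊢ (q3, a, BBZ) ⊢ (q1, ε, BZ)
All input consumed and state q1 ∈ F.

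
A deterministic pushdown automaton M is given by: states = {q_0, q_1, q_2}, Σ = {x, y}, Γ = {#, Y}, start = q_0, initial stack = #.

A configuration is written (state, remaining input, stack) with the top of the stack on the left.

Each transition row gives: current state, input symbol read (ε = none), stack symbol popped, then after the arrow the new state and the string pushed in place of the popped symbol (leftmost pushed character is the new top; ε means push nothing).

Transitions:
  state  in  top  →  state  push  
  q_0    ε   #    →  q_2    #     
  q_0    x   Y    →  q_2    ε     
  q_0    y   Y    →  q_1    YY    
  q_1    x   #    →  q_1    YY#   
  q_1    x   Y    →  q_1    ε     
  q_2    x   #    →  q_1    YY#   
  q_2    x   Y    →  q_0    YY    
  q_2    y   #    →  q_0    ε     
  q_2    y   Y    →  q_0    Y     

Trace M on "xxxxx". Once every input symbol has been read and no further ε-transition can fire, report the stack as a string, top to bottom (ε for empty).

Y#

(q_0, xxxxx, #)
  ε-move, top #: go to q_2, push # → (q_2, xxxxx, #)
  read x, top #: go to q_1, push YY# → (q_1, xxxx, YY#)
  read x, top Y: go to q_1, push ε → (q_1, xxx, Y#)
  read x, top Y: go to q_1, push ε → (q_1, xx, #)
  read x, top #: go to q_1, push YY# → (q_1, x, YY#)
  read x, top Y: go to q_1, push ε → (q_1, ε, Y#)
All input consumed in state q_1 with stack Y#.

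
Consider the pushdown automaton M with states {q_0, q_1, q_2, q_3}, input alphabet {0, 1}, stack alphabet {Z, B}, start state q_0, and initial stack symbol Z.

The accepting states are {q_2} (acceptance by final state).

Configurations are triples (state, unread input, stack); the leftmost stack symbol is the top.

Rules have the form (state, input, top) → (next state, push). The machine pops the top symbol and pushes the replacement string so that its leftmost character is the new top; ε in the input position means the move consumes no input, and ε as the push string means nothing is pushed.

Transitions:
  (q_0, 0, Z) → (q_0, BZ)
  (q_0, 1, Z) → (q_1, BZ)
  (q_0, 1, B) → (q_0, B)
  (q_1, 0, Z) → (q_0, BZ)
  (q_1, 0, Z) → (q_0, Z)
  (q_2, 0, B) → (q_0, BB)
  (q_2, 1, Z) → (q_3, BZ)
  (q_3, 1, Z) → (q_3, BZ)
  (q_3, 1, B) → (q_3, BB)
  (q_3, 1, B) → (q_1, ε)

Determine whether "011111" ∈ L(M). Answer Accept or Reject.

Reject

No computation consumes all input and reaches a final state.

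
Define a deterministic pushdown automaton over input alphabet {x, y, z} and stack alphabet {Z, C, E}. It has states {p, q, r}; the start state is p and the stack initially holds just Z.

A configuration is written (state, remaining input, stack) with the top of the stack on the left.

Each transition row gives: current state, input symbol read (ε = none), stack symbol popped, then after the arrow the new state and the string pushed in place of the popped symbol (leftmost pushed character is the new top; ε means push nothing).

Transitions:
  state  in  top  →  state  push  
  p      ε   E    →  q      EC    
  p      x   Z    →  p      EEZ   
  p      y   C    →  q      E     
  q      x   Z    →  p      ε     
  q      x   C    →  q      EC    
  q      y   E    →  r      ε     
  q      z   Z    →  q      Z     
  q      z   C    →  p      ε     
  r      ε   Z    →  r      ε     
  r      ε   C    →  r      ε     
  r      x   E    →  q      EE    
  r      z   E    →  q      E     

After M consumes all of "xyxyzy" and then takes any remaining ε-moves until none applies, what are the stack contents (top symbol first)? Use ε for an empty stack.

ε

(p, xyxyzy, Z) ⊢ (p, yxyzy, EEZ) ⊢ (q, yxyzy, ECEZ) ⊢ (r, xyzy, CEZ) ⊢ (r, xyzy, EZ) ⊢ (q, yzy, EEZ) ⊢ (r, zy, EZ) ⊢ (q, y, EZ) ⊢ (r, ε, Z) ⊢ (r, ε, ε)
All input consumed in state r with stack ε.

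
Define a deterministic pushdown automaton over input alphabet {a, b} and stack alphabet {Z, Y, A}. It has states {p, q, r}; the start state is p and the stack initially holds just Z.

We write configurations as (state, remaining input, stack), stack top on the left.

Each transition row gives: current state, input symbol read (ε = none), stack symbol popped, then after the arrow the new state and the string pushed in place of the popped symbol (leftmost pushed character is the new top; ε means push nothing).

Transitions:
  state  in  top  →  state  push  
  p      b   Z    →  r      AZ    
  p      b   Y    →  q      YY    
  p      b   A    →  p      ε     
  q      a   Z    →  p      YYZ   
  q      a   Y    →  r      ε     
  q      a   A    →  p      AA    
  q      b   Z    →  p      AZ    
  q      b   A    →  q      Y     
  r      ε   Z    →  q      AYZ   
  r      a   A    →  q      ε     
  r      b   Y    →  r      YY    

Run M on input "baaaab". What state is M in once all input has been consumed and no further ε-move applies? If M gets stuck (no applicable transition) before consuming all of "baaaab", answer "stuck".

stuck

(p, baaaab, Z)
  read b, top Z: go to r, push AZ → (r, aaaab, AZ)
  read a, top A: go to q, push ε → (q, aaab, Z)
  read a, top Z: go to p, push YYZ → (p, aab, YYZ)
No transition for (p, a, top Y); M blocks with input aab remaining.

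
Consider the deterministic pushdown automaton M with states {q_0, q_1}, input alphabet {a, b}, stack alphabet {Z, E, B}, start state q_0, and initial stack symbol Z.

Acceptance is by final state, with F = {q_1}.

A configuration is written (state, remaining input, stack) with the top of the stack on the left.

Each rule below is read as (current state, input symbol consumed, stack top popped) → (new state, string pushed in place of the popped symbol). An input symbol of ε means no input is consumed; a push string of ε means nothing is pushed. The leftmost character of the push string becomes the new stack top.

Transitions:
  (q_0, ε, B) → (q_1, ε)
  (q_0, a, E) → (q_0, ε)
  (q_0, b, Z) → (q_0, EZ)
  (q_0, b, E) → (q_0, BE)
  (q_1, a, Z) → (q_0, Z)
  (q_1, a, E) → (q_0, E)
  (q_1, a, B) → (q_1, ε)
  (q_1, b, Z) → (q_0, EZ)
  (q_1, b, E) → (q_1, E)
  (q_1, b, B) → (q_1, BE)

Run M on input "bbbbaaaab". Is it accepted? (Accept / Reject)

(q_0, bbbbaaaab, Z)
  read b, top Z: go to q_0, push EZ → (q_0, bbbaaaab, EZ)
  read b, top E: go to q_0, push BE → (q_0, bbaaaab, BEZ)
  ε-move, top B: go to q_1, push ε → (q_1, bbaaaab, EZ)
  read b, top E: go to q_1, push E → (q_1, baaaab, EZ)
  read b, top E: go to q_1, push E → (q_1, aaaab, EZ)
  read a, top E: go to q_0, push E → (q_0, aaab, EZ)
  read a, top E: go to q_0, push ε → (q_0, aab, Z)
No transition applies at (q_0, aab, Z); input not fully consumed.

Reject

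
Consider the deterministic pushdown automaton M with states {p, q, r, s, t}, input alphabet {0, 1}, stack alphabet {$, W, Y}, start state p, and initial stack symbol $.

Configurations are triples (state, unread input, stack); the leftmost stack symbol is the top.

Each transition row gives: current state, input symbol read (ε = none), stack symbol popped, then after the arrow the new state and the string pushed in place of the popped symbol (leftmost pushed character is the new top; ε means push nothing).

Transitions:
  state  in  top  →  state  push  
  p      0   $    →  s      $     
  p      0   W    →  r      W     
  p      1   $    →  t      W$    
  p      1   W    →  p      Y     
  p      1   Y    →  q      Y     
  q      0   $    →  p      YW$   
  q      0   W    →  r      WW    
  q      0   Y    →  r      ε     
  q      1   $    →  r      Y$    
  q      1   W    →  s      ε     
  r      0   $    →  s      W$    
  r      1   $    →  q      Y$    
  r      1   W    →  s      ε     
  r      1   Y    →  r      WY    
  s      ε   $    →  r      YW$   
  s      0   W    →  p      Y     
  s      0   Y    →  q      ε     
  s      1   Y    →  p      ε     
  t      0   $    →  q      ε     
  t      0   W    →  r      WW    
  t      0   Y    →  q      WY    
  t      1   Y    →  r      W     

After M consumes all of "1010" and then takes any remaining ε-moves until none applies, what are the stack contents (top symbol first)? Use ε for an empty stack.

Y$

(p, 1010, $)
  read 1, top $: go to t, push W$ → (t, 010, W$)
  read 0, top W: go to r, push WW → (r, 10, WW$)
  read 1, top W: go to s, push ε → (s, 0, W$)
  read 0, top W: go to p, push Y → (p, ε, Y$)
All input consumed in state p with stack Y$.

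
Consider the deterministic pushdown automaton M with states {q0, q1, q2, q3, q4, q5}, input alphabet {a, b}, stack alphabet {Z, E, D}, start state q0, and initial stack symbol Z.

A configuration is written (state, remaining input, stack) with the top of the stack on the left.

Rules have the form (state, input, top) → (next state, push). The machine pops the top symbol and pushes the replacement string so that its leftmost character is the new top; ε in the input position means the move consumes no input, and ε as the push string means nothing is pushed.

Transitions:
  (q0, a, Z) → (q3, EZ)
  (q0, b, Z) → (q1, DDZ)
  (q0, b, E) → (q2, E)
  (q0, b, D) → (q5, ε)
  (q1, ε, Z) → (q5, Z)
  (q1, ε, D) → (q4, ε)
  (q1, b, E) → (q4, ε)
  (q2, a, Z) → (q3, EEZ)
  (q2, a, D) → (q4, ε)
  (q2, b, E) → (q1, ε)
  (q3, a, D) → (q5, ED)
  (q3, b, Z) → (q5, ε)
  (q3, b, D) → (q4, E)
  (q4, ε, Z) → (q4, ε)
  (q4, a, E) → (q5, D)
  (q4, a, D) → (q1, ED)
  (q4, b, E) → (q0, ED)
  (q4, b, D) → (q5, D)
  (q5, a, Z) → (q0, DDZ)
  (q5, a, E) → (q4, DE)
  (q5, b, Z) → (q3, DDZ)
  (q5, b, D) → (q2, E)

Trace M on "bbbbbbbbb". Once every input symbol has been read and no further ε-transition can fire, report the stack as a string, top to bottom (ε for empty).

(q0, bbbbbbbbb, Z) ⊢ (q1, bbbbbbbb, DDZ) ⊢ (q4, bbbbbbbb, DZ) ⊢ (q5, bbbbbbb, DZ) ⊢ (q2, bbbbbb, EZ) ⊢ (q1, bbbbb, Z) ⊢ (q5, bbbbb, Z) ⊢ (q3, bbbb, DDZ) ⊢ (q4, bbb, EDZ) ⊢ (q0, bb, EDDZ) ⊢ (q2, b, EDDZ) ⊢ (q1, ε, DDZ) ⊢ (q4, ε, DZ)
All input consumed in state q4 with stack DZ.

DZ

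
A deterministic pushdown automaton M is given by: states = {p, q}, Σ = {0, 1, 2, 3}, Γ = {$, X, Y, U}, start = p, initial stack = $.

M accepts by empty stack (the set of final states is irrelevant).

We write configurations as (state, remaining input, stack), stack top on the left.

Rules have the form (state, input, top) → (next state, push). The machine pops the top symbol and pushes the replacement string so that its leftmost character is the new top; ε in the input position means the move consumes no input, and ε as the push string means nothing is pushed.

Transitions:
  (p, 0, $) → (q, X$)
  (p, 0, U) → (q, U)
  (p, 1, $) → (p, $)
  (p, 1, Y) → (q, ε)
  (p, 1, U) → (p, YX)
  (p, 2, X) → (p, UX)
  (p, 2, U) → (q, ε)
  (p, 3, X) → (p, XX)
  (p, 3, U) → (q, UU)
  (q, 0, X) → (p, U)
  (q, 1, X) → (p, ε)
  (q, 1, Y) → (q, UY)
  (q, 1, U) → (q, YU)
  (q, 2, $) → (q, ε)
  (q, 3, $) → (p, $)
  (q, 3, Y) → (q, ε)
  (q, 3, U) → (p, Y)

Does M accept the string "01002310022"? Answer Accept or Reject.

Accept

(p, 01002310022, $)
  read 0, top $: go to q, push X$ → (q, 1002310022, X$)
  read 1, top X: go to p, push ε → (p, 002310022, $)
  read 0, top $: go to q, push X$ → (q, 02310022, X$)
  read 0, top X: go to p, push U → (p, 2310022, U$)
  read 2, top U: go to q, push ε → (q, 310022, $)
  read 3, top $: go to p, push $ → (p, 10022, $)
  read 1, top $: go to p, push $ → (p, 0022, $)
  read 0, top $: go to q, push X$ → (q, 022, X$)
  read 0, top X: go to p, push U → (p, 22, U$)
  read 2, top U: go to q, push ε → (q, 2, $)
  read 2, top $: go to q, push ε → (q, ε, ε)
All input consumed and the stack is empty.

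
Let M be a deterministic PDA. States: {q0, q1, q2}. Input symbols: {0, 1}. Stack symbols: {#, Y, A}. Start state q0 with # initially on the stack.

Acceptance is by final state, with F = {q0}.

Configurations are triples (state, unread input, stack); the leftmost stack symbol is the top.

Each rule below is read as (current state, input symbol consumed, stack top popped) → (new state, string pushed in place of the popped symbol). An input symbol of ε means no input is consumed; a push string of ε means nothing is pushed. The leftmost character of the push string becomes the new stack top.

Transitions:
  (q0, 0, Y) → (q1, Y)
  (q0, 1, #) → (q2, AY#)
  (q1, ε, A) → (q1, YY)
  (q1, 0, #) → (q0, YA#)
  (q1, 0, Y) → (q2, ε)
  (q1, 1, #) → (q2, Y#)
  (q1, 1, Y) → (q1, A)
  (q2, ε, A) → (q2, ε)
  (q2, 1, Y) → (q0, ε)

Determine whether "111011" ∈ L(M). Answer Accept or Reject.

Reject

(q0, 111011, #)
  read 1, top #: go to q2, push AY# → (q2, 11011, AY#)
  ε-move, top A: go to q2, push ε → (q2, 11011, Y#)
  read 1, top Y: go to q0, push ε → (q0, 1011, #)
  read 1, top #: go to q2, push AY# → (q2, 011, AY#)
  ε-move, top A: go to q2, push ε → (q2, 011, Y#)
No transition applies at (q2, 011, Y#); input not fully consumed.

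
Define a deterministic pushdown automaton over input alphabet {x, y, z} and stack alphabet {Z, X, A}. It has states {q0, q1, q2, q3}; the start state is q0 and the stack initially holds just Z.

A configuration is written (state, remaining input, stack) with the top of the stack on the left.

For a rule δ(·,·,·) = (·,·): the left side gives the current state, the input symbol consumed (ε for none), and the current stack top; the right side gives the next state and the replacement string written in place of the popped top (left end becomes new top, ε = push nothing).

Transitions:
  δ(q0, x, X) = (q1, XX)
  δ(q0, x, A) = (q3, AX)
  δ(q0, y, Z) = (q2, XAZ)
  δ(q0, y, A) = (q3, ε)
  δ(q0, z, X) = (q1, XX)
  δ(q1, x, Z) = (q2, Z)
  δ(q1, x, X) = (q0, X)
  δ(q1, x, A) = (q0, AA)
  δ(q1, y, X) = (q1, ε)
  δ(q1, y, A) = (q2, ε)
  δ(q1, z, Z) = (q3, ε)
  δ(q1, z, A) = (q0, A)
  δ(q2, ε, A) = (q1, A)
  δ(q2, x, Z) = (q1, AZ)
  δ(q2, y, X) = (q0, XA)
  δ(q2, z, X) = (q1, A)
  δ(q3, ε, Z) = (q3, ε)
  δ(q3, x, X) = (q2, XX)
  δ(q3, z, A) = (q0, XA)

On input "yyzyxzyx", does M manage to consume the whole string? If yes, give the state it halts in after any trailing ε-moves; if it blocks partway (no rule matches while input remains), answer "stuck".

q0

(q0, yyzyxzyx, Z)
  read y, top Z: go to q2, push XAZ → (q2, yzyxzyx, XAZ)
  read y, top X: go to q0, push XA → (q0, zyxzyx, XAAZ)
  read z, top X: go to q1, push XX → (q1, yxzyx, XXAAZ)
  read y, top X: go to q1, push ε → (q1, xzyx, XAAZ)
  read x, top X: go to q0, push X → (q0, zyx, XAAZ)
  read z, top X: go to q1, push XX → (q1, yx, XXAAZ)
  read y, top X: go to q1, push ε → (q1, x, XAAZ)
  read x, top X: go to q0, push X → (q0, ε, XAAZ)
All input consumed; M is in state q0.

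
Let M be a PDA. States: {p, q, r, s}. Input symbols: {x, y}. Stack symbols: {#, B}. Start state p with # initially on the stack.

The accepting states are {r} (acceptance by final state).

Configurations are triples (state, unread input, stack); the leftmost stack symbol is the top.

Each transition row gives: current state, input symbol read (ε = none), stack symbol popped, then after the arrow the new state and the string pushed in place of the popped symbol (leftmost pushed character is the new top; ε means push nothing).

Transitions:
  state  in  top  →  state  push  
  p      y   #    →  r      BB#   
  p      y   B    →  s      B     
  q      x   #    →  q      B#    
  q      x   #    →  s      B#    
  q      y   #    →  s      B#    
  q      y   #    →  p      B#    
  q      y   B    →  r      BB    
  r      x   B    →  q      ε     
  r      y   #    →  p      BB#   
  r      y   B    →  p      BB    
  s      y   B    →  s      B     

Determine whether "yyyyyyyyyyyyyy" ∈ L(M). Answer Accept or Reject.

Reject

No computation consumes all input and reaches a final state.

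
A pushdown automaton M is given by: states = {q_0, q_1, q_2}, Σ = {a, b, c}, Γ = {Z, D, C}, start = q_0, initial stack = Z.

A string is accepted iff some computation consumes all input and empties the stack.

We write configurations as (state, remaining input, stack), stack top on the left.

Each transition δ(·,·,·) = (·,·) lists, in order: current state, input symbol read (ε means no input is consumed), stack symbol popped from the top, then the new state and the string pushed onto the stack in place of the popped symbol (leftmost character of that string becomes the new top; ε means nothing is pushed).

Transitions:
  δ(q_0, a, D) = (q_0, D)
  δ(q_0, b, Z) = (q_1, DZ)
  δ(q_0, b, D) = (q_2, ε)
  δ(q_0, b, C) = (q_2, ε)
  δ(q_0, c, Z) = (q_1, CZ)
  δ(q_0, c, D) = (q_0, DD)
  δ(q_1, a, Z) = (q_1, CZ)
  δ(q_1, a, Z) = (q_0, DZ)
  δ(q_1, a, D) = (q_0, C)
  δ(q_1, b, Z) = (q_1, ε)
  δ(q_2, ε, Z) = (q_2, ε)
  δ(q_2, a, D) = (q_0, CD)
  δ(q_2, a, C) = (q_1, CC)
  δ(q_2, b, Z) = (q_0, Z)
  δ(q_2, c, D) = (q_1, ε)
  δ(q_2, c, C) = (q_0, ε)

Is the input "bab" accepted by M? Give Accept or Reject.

One accepting computation: (q_0, bab, Z) ⊢ (q_1, ab, DZ) ⊢ (q_0, b, CZ) ⊢ (q_2, ε, Z) ⊢ (q_2, ε, ε)
All input consumed and the stack is empty.

Accept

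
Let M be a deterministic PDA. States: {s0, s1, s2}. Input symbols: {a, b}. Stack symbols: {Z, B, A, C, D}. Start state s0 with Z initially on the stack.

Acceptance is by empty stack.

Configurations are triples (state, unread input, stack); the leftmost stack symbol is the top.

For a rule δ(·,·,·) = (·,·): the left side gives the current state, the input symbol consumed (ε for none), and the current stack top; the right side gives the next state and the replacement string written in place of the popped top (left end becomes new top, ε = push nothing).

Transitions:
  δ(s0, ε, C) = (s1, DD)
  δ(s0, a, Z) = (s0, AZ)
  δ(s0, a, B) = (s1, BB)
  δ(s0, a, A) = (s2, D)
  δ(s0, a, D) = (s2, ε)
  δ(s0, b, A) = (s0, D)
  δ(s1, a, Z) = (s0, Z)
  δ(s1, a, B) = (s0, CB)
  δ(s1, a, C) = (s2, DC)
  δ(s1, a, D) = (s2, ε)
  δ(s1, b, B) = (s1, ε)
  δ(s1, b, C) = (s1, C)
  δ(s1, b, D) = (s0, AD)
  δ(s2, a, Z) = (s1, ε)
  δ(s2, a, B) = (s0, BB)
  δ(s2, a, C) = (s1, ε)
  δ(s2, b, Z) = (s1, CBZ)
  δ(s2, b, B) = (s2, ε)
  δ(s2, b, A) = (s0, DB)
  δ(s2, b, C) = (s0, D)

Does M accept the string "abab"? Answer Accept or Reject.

Reject

(s0, abab, Z) ⊢ (s0, bab, AZ) ⊢ (s0, ab, DZ) ⊢ (s2, b, Z) ⊢ (s1, ε, CBZ)
All input consumed; stack is CBZ, not empty, and no further ε-move applies.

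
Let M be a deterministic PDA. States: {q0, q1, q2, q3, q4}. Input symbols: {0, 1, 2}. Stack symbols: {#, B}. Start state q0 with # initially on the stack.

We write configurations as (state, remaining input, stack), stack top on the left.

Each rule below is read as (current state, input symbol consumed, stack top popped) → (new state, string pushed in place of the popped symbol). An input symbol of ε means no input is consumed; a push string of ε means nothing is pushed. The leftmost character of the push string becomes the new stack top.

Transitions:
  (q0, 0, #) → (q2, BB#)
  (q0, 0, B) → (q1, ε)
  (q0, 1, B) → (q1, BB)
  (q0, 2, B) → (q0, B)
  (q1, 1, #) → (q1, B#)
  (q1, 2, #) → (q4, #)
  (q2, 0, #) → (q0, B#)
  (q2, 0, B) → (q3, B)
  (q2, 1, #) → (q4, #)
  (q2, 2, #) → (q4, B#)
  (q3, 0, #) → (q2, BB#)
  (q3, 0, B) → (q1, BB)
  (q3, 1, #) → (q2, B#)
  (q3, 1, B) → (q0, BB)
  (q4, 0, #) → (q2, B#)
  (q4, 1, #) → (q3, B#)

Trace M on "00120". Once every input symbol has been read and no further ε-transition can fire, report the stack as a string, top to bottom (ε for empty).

BB#

(q0, 00120, #)
  read 0, top #: go to q2, push BB# → (q2, 0120, BB#)
  read 0, top B: go to q3, push B → (q3, 120, BB#)
  read 1, top B: go to q0, push BB → (q0, 20, BBB#)
  read 2, top B: go to q0, push B → (q0, 0, BBB#)
  read 0, top B: go to q1, push ε → (q1, ε, BB#)
All input consumed in state q1 with stack BB#.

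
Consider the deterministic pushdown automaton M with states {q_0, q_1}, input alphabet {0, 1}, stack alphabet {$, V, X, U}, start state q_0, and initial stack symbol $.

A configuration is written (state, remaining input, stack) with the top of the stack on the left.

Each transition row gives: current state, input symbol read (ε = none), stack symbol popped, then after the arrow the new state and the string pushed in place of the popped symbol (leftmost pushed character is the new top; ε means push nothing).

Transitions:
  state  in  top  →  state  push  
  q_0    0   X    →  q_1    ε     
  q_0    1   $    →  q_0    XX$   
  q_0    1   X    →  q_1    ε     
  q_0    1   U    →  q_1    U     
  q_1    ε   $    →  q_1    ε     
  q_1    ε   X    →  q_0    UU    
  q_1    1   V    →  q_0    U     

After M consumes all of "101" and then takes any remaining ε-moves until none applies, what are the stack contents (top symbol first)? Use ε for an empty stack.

(q_0, 101, $)
  read 1, top $: go to q_0, push XX$ → (q_0, 01, XX$)
  read 0, top X: go to q_1, push ε → (q_1, 1, X$)
  ε-move, top X: go to q_0, push UU → (q_0, 1, UU$)
  read 1, top U: go to q_1, push U → (q_1, ε, UU$)
All input consumed in state q_1 with stack UU$.

UU$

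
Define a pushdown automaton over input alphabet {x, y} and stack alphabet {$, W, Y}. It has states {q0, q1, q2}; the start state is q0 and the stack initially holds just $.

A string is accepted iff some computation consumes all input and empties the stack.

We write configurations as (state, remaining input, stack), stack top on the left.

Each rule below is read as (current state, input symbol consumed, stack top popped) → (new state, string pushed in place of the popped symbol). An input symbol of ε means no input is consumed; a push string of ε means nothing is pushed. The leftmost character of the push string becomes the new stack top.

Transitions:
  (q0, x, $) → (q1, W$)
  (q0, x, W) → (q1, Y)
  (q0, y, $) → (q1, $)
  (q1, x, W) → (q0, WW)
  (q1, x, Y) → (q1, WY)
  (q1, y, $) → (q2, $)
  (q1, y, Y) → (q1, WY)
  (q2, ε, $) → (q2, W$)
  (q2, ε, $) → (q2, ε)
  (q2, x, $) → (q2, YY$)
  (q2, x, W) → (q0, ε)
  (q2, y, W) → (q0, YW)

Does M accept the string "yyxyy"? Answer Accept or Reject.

One accepting computation: (q0, yyxyy, $) ⊢ (q1, yxyy, $) ⊢ (q2, xyy, $) ⊢ (q2, xyy, W$) ⊢ (q0, yy, $) ⊢ (q1, y, $) ⊢ (q2, ε, $) ⊢ (q2, ε, ε)
All input consumed and the stack is empty.

Accept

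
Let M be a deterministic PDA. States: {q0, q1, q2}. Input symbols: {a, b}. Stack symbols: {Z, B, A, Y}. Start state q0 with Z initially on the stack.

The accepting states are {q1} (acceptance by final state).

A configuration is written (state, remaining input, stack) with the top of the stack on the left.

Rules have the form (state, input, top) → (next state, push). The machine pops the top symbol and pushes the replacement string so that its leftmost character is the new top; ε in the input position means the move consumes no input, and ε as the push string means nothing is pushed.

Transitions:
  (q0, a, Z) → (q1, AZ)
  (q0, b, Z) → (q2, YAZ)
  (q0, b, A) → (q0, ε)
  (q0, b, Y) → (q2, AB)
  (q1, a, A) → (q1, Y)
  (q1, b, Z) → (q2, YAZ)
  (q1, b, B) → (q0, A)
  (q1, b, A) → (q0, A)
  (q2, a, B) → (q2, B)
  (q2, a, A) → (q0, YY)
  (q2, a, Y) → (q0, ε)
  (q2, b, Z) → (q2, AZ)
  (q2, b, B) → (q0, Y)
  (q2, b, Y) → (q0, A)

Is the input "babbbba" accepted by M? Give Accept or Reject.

(q0, babbbba, Z)
  read b, top Z: go to q2, push YAZ → (q2, abbbba, YAZ)
  read a, top Y: go to q0, push ε → (q0, bbbba, AZ)
  read b, top A: go to q0, push ε → (q0, bbba, Z)
  read b, top Z: go to q2, push YAZ → (q2, bba, YAZ)
  read b, top Y: go to q0, push A → (q0, ba, AAZ)
  read b, top A: go to q0, push ε → (q0, a, AZ)
No transition applies at (q0, a, AZ); input not fully consumed.

Reject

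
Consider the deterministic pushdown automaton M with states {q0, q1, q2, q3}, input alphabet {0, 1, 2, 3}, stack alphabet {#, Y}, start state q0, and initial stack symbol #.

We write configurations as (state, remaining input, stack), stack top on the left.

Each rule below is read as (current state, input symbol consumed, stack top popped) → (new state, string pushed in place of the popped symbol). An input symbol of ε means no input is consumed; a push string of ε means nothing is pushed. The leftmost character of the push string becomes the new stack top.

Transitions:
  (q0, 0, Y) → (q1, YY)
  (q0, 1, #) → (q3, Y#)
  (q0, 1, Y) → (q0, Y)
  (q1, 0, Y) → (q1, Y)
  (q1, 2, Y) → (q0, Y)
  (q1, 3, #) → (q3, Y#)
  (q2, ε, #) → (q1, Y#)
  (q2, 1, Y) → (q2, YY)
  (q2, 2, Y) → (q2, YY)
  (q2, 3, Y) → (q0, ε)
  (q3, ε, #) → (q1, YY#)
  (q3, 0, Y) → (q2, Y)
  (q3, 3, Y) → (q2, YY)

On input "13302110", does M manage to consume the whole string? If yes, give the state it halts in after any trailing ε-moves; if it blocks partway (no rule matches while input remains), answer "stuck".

q1

(q0, 13302110, #)
  read 1, top #: go to q3, push Y# → (q3, 3302110, Y#)
  read 3, top Y: go to q2, push YY → (q2, 302110, YY#)
  read 3, top Y: go to q0, push ε → (q0, 02110, Y#)
  read 0, top Y: go to q1, push YY → (q1, 2110, YY#)
  read 2, top Y: go to q0, push Y → (q0, 110, YY#)
  read 1, top Y: go to q0, push Y → (q0, 10, YY#)
  read 1, top Y: go to q0, push Y → (q0, 0, YY#)
  read 0, top Y: go to q1, push YY → (q1, ε, YYY#)
All input consumed; M is in state q1.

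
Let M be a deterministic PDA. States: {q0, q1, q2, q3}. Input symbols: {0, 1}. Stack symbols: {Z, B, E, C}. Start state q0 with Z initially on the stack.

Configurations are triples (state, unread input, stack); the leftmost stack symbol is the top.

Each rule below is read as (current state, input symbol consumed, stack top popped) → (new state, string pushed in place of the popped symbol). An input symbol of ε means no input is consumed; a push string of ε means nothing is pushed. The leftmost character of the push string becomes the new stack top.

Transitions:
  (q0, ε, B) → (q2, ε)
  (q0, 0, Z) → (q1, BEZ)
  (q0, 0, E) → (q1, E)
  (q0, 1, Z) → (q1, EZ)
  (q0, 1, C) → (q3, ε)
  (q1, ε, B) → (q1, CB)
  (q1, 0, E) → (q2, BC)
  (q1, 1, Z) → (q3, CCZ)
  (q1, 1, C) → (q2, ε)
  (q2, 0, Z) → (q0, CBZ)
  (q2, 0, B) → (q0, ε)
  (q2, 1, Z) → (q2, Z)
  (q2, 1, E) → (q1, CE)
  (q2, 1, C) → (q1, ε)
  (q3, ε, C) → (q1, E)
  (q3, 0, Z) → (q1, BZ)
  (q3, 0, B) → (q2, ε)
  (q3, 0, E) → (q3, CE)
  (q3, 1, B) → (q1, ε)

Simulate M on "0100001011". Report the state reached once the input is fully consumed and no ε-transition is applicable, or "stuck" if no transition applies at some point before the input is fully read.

stuck

(q0, 0100001011, Z)
  read 0, top Z: go to q1, push BEZ → (q1, 100001011, BEZ)
  ε-move, top B: go to q1, push CB → (q1, 100001011, CBEZ)
  read 1, top C: go to q2, push ε → (q2, 00001011, BEZ)
  read 0, top B: go to q0, push ε → (q0, 0001011, EZ)
  read 0, top E: go to q1, push E → (q1, 001011, EZ)
  read 0, top E: go to q2, push BC → (q2, 01011, BCZ)
  read 0, top B: go to q0, push ε → (q0, 1011, CZ)
  read 1, top C: go to q3, push ε → (q3, 011, Z)
  read 0, top Z: go to q1, push BZ → (q1, 11, BZ)
  ε-move, top B: go to q1, push CB → (q1, 11, CBZ)
  read 1, top C: go to q2, push ε → (q2, 1, BZ)
No transition for (q2, 1, top B); M blocks with input 1 remaining.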